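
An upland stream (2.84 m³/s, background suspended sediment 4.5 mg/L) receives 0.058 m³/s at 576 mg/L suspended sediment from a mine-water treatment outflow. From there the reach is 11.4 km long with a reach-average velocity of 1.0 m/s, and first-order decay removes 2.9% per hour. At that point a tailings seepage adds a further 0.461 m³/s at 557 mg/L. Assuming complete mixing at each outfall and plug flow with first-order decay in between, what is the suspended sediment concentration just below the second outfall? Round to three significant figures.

89.0 mg/L

Conservation of mass: C = (2.840·4.500 + 0.05800·576.0) / 2.898 = 46.19/2.898 = 15.94 mg/L; combined flow 2.898 m³/s.
Travel time t = 11.4·1000 / 1.0 = 11400 s = 3.167 h.
2.9%/h lost → k = −ln(1 − 0.029) = 0.02943 h⁻¹.
Decay over the reach: 15.94·exp(−kt) = 15.94·0.9110 = 14.52 mg/L.
Second outfall: C = (2.898·14.52 + 0.4610·557.0)/3.359 = 88.97 mg/L.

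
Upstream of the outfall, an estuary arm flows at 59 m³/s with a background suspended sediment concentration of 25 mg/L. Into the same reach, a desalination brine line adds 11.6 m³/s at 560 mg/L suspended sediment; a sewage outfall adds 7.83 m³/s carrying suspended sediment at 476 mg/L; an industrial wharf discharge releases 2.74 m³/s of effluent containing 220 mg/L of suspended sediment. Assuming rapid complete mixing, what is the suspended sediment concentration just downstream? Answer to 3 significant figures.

Flow-weighted average: C = (59.00·25.00 + 11.60·560.0 + 7.830·476.0 + 2.740·220.0) / 81.17 = 12300/81.17 = 151.5 mg/L.

152 mg/L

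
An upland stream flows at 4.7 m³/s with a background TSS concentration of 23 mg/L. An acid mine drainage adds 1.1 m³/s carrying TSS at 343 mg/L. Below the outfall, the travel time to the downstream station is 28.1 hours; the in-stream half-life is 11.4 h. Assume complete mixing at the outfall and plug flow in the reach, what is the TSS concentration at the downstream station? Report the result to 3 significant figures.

Flow-weighted average: C = (4.700·23.00 + 1.100·343.0) / 5.800 = 485.4/5.800 = 83.69 mg/L.
Half-life 11.4 h → k = ln 2 / 11.4 = 0.06080 h⁻¹ = 1.459 d⁻¹.
First-order decay: C = 83.69·exp(−k·t) = 83.69·0.1811 = 15.16 mg/L.

15.2 mg/L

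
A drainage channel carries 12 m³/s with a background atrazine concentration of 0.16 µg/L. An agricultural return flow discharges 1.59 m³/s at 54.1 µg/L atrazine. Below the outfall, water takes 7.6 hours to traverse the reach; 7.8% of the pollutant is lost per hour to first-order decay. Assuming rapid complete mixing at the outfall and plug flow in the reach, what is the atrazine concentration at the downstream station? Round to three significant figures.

3.49 µg/L

Conservation of mass: C = (12.00·0.1600 + 1.590·54.10) / 13.59 = 87.94/13.59 = 6.471 µg/L.
7.8%/h lost → k = −ln(1 − 0.078) = 0.08121 h⁻¹.
First-order decay: C = 6.471·exp(−k·t) = 6.471·0.5395 = 3.491 µg/L.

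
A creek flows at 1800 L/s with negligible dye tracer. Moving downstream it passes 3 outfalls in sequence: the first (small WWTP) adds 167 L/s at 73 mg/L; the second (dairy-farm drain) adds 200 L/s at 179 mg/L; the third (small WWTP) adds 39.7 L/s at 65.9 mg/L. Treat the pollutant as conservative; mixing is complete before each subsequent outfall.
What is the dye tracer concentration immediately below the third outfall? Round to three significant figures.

Outfall 1: combined Q = 1967 L/s; C = (1800·0 + 167.0·73.00)/1967 = 6.198 mg/L.
Outfall 2: combined Q = 2167 L/s; C = (1967·6.198 + 200.0·179.0)/2167 = 22.15 mg/L.
Outfall 3: combined Q = 2207 L/s; C = (2167·22.15 + 39.70·65.90)/2207 = 22.93 mg/L.

22.9 mg/L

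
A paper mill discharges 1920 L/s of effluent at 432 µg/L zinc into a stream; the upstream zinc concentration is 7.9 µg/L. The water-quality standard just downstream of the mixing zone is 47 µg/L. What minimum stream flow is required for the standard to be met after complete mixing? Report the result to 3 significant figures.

18900 L/s

Set C_mix = 47: (Q·7.900 + 1920·432.0) / (Q + 1920) = 47
→ Q = 1920·(432.0 − 47)/(47 − 7.900) = 18910 L/s.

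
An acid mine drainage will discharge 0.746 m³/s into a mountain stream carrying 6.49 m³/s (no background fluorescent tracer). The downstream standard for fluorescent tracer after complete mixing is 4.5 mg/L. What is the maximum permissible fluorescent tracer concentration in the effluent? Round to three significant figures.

43.6 mg/L

At the limit, (Qr·Cr + Qe·Cₑ)/(Qr + Qe) = 4.5:
Cₑ = (7.236·4.5 − 6.490·0) / 0.7460 = 43.65 mg/L.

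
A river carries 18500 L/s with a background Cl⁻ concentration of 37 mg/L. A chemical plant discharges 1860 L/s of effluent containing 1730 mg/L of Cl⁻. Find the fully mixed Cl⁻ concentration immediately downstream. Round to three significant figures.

Flow-weighted average: C = (18500·37.00 + 1860·1730) / 20360 = 3902000/20360 = 191.7 mg/L.

192 mg/L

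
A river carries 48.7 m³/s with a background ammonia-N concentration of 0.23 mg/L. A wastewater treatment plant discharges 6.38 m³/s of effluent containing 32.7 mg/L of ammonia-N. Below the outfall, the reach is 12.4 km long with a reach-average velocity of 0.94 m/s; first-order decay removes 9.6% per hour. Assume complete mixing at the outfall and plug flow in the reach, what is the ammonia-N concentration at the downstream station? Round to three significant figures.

Mixed concentration C = ΣQC/ΣQ = (48.70·0.2300 + 6.380·32.70) / 55.08 = 219.8/55.08 = 3.991 mg/L.
Travel time t = 12.4·1000 / 0.94 = 13190 s = 3.664 h.
9.6%/h lost → k = −ln(1 − 0.096) = 0.1009 h⁻¹.
After decay, C = 3.991 × e^(−kt) = 3.991 × 0.6909 = 2.757 mg/L.

2.76 mg/L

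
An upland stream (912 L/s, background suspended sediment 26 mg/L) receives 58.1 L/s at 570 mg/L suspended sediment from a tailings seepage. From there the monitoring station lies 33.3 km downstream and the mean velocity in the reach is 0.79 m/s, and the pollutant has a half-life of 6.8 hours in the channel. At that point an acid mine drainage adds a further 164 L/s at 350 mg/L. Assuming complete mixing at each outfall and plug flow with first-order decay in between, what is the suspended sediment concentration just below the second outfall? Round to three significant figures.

Mass balance: C = (912.0·26.00 + 58.10·570.0) / 970.1 = 56830/970.1 = 58.58 mg/L; combined flow 970.1 L/s.
Travel time t = 33.3·1000 / 0.79 = 42150 s = 11.71 h.
Half-life 6.8 h → k = ln 2 / 6.8 = 0.1019 h⁻¹ = 2.446 d⁻¹.
After decay, C = 58.58 × e^(−kt) = 58.58 × 0.3032 = 17.76 mg/L.
Second outfall: C = (970.1·17.76 + 164.0·350.0)/1134 = 65.80 mg/L.

65.8 mg/L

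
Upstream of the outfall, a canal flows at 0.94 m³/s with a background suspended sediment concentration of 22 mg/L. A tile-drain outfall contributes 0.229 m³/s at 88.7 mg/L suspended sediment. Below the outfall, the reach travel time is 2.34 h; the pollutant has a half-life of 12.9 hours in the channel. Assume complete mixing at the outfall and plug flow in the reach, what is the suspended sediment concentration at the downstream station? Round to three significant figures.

Mixed concentration C = ΣQC/ΣQ = (0.9400·22.00 + 0.2290·88.70) / 1.169 = 40.99/1.169 = 35.07 mg/L.
Half-life 12.9 h → k = ln 2 / 12.9 = 0.05373 h⁻¹ = 1.290 d⁻¹.
After decay, C = 35.07 × e^(−kt) = 35.07 × 0.8818 = 30.92 mg/L.

30.9 mg/L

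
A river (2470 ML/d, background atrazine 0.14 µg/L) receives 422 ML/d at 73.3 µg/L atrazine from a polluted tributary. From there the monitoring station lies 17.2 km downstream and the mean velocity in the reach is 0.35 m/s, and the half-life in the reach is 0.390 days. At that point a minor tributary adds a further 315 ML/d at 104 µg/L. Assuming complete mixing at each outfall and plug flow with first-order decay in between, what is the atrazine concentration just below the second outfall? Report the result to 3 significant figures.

Mixed concentration C = ΣQC/ΣQ = (2470·0.1400 + 422.0·73.30) / 2892 = 31280/2892 = 10.82 µg/L; combined flow 2892 ML/d.
Travel time t = 17.2·1000 / 0.35 = 49140 s = 13.65 h.
Half-life 0.390 d → k = ln 2 / 0.390 = 1.777 d⁻¹.
After decay, C = 10.82 × e^(−kt) = 10.82 × 0.3639 = 3.936 µg/L.
Second outfall: C = (2892·3.936 + 315.0·104.0)/3207 = 13.76 µg/L.

13.8 µg/L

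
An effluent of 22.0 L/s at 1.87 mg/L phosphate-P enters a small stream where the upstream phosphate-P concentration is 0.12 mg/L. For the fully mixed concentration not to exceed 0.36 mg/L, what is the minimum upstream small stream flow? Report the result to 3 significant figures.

Set C_mix = 0.36: (Q·0.1200 + 22.00·1.870) / (Q + 22.00) = 0.36
→ Q = 22.00·(1.870 − 0.36)/(0.36 − 0.1200) = 138.4 L/s.

138 L/s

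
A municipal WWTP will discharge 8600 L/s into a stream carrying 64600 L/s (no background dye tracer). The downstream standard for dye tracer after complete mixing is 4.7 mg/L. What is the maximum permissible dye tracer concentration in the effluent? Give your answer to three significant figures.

At the limit, (Qr·Cr + Qe·Cₑ)/(Qr + Qe) = 4.7:
Cₑ = (73200·4.7 − 64600·0) / 8600 = 40.00 mg/L.

40.0 mg/L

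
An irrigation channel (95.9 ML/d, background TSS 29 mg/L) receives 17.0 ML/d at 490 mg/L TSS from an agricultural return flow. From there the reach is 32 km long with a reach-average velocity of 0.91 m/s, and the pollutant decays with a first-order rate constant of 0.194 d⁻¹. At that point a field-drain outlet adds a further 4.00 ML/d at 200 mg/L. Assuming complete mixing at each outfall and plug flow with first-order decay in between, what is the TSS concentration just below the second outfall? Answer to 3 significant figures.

94.7 mg/L

Flow-weighted average: C = (95.90·29.00 + 17.00·490.0) / 112.9 = 11110/112.9 = 98.42 mg/L; combined flow 112.9 ML/d.
Travel time t = 32·1000 / 0.91 = 35160 s = 9.768 h.
Decay over the reach: 98.42·exp(−kt) = 98.42·0.9241 = 90.94 mg/L.
At the second outfall, C = (112.9·90.94 + 4.000·200.0) / (112.9 + 4.000) = 94.68 mg/L.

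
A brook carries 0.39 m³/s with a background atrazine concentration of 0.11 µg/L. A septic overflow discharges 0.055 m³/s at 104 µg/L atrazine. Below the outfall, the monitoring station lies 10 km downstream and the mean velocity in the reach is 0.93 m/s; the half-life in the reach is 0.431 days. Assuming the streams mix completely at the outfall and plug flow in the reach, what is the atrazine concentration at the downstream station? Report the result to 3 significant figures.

Mixed concentration C = ΣQC/ΣQ = (0.3900·0.1100 + 0.05500·104.0) / 0.4450 = 5.763/0.4450 = 12.95 µg/L.
Travel time t = 10·1000 / 0.93 = 10750 s = 2.987 h.
Half-life 0.431 d → k = ln 2 / 0.431 = 1.608 d⁻¹.
Applying C = C₀e^(−kt): 12.95 × 0.8186 = 10.60 µg/L.

10.6 µg/L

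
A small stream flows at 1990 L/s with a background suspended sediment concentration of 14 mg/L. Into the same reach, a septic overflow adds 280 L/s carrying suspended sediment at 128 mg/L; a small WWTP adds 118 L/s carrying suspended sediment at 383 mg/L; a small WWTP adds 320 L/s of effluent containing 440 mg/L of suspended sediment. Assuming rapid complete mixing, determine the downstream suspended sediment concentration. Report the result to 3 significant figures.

Mass balance: C = (1990·14.00 + 280.0·128.0 + 118.0·383.0 + 320.0·440.0) / 2708 = 249700/2708 = 92.21 mg/L.

92.2 mg/L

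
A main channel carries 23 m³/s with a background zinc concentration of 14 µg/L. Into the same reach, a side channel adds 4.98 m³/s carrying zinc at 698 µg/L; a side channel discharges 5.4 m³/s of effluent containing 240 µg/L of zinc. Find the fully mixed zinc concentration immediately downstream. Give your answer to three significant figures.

153 µg/L

Conservation of mass: C = (23.00·14.00 + 4.980·698.0 + 5.400·240.0) / 33.38 = 5094/33.38 = 152.6 µg/L.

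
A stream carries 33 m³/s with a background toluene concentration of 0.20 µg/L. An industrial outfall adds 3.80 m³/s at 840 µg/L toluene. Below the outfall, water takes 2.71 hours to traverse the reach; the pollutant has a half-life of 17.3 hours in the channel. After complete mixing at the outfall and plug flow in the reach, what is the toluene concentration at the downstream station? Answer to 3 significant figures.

Mass balance: C = (33.00·0.2000 + 3.800·840.0) / 36.80 = 3199/36.80 = 86.92 µg/L.
Half-life 17.3 h → k = ln 2 / 17.3 = 0.04007 h⁻¹ = 0.9616 d⁻¹.
First-order decay: C = 86.92·exp(−k·t) = 86.92·0.8971 = 77.98 µg/L.

78.0 µg/L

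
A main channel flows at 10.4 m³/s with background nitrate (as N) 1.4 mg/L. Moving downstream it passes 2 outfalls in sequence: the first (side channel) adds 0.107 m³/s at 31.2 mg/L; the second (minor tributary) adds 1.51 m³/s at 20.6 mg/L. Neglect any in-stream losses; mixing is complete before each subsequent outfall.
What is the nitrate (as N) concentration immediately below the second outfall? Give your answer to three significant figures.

4.08 mg/L

Outfall 1: combined Q = 10.51 m³/s; C = (10.40·1.400 + 0.1070·31.20)/10.51 = 1.703 mg/L.
Outfall 2: combined Q = 12.02 m³/s; C = (10.51·1.703 + 1.510·20.60)/12.02 = 4.078 mg/L.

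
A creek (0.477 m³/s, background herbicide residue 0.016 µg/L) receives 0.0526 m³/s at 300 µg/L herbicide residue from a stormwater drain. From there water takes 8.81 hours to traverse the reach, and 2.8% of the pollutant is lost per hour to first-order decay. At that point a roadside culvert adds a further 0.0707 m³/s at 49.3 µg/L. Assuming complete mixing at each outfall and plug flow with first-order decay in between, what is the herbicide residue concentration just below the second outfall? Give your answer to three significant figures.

Conservation of mass: C = (0.4770·0.01600 + 0.05260·300.0) / 0.5296 = 15.79/0.5296 = 29.81 µg/L; combined flow 0.5296 m³/s.
2.8%/h lost → k = −ln(1 − 0.028) = 0.02840 h⁻¹.
First-order decay: C = 29.81·exp(−k·t) = 29.81·0.7786 = 23.21 µg/L.
Second outfall: C = (0.5296·23.21 + 0.07070·49.30)/0.6003 = 26.28 µg/L.

26.3 µg/L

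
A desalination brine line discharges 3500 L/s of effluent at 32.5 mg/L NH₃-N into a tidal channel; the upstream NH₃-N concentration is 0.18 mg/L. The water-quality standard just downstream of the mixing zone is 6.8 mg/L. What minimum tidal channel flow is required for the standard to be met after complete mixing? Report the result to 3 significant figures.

13600 L/s

Set C_mix = 6.8: (Q·0.1800 + 3500·32.50) / (Q + 3500) = 6.8
→ Q = 3500·(32.50 − 6.8)/(6.8 − 0.1800) = 13590 L/s.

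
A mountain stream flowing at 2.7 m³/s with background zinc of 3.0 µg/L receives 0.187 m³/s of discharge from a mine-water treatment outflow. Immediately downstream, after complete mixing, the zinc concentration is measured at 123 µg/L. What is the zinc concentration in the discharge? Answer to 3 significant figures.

Mass balance: 2.700·3.000 + 0.1870·Cₑ = 2.887·123.0
→ Cₑ = (2.887·123.0 − 2.700·3.000) / 0.1870 = 1856 µg/L.

1860 µg/L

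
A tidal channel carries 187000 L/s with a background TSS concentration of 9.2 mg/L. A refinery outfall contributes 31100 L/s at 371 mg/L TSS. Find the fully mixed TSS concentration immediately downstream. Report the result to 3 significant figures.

60.8 mg/L

After mixing, C = (187000·9.200 + 31100·371.0) / 218100 = 13260000/218100 = 60.79 mg/L.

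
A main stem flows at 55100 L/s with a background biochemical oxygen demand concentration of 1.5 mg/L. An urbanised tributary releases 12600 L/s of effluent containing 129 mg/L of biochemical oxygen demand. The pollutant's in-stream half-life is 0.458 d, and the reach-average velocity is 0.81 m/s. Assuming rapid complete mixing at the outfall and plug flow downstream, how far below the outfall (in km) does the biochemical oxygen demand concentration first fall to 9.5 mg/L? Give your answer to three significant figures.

45.2 km

Conservation of mass: C = (55100·1.500 + 12600·129.0) / 67700 = 1708000/67700 = 25.23 mg/L.
Half-life 0.458 d → k = ln 2 / 0.458 = 1.513 d⁻¹.
Set 25.23·exp(−k·t) = 9.5 → t = ln(25.23/9.5)/k = 55760 s = 15.49 h.
Distance = v·t = 0.81·55760 = 45170 m = 45.17 km.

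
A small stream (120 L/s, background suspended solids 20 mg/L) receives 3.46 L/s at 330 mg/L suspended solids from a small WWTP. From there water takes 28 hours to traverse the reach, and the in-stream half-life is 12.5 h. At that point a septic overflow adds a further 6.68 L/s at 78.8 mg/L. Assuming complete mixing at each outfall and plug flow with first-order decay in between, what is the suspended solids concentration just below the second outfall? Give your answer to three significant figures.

Mass balance: C = (120.0·20.00 + 3.460·330.0) / 123.5 = 3542/123.5 = 28.69 mg/L; combined flow 123.5 L/s.
Half-life 12.5 h → k = ln 2 / 12.5 = 0.05545 h⁻¹ = 1.331 d⁻¹.
First-order decay: C = 28.69·exp(−k·t) = 28.69·0.2117 = 6.073 mg/L.
At the second outfall, C = (123.5·6.073 + 6.680·78.80) / (123.5 + 6.680) = 9.806 mg/L.

9.81 mg/L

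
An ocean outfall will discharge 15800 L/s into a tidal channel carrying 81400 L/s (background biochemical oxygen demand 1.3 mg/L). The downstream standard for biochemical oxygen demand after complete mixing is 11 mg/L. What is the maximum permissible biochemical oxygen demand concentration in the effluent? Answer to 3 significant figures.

61.0 mg/L

At the limit, (Qr·Cr + Qe·Cₑ)/(Qr + Qe) = 11:
Cₑ = (97200·11 − 81400·1.300) / 15800 = 60.97 mg/L.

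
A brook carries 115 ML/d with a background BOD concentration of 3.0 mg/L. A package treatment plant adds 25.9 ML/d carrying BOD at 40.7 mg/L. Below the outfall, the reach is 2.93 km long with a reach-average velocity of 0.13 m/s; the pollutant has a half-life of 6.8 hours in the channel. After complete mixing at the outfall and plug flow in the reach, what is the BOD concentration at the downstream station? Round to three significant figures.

After mixing, C = (115.0·3.000 + 25.90·40.70) / 140.9 = 1399/140.9 = 9.930 mg/L.
Travel time t = 2.93·1000 / 0.13 = 22540 s = 6.261 h.
Half-life 6.8 h → k = ln 2 / 6.8 = 0.1019 h⁻¹ = 2.446 d⁻¹.
Decay over the reach: 9.930·exp(−kt) = 9.930·0.5283 = 5.246 mg/L.

5.25 mg/L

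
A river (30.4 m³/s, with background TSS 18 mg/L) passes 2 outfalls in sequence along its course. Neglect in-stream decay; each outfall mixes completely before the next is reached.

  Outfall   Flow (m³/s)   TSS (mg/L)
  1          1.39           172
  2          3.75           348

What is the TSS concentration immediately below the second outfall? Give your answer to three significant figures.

58.8 mg/L

Outfall 1: combined Q = 31.79 m³/s; C = (30.40·18.00 + 1.390·172.0)/31.79 = 24.73 mg/L.
Outfall 2: combined Q = 35.54 m³/s; C = (31.79·24.73 + 3.750·348.0)/35.54 = 58.84 mg/L.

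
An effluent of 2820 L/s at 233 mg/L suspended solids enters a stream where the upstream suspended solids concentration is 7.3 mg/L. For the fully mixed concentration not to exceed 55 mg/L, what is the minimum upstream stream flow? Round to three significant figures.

Set C_mix = 55: (Q·7.300 + 2820·233.0) / (Q + 2820) = 55
→ Q = 2820·(233.0 − 55)/(55 − 7.300) = 10520 L/s.

10500 L/s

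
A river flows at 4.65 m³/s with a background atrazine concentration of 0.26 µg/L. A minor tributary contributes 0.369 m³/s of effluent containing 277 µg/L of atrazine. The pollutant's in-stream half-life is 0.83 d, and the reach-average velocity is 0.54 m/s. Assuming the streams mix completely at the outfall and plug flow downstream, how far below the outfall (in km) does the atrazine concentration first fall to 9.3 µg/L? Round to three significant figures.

44.4 km

Flow-weighted average: C = (4.650·0.2600 + 0.3690·277.0) / 5.019 = 103.4/5.019 = 20.61 µg/L.
Half-life 0.83 d → k = ln 2 / 0.83 = 0.8351 d⁻¹.
Set 20.61·exp(−k·t) = 9.3 → t = ln(20.61/9.3)/k = 82310 s = 22.86 h.
Distance = v·t = 0.54·82310 = 44450 m = 44.45 km.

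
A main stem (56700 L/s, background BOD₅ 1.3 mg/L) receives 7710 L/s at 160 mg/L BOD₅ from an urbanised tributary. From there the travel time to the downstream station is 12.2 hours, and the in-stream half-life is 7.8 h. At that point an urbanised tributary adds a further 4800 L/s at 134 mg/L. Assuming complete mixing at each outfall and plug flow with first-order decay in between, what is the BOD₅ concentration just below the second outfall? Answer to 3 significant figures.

Mass balance: C = (56700·1.300 + 7710·160.0) / 64410 = 1307000/64410 = 20.30 mg/L; combined flow 64410 L/s.
Half-life 7.8 h → k = ln 2 / 7.8 = 0.08887 h⁻¹ = 2.133 d⁻¹.
Decay over the reach: 20.30·exp(−kt) = 20.30·0.3382 = 6.864 mg/L.
Second outfall: C = (64410·6.864 + 4800·134.0)/69210 = 15.68 mg/L.

15.7 mg/L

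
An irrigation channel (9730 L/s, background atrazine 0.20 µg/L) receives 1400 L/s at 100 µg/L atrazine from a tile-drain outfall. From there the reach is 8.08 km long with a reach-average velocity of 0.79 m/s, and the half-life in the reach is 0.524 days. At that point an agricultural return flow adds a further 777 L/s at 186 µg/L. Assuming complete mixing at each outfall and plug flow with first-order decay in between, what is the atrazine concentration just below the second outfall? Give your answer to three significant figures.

22.3 µg/L

Mass balance: C = (9730·0.2000 + 1400·100.0) / 11130 = 141900/11130 = 12.75 µg/L; combined flow 11130 L/s.
Travel time t = 8.08·1000 / 0.79 = 10230 s = 2.841 h.
Half-life 0.524 d → k = ln 2 / 0.524 = 1.323 d⁻¹.
Applying C = C₀e^(−kt): 12.75 × 0.8551 = 10.90 µg/L.
Second outfall: C = (11130·10.90 + 777.0·186.0)/11910 = 22.33 µg/L.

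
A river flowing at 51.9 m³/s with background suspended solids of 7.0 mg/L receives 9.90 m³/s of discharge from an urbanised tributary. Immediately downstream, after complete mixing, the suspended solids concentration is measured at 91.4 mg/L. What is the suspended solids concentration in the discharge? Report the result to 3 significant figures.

Mass balance: 51.90·7.000 + 9.900·Cₑ = 61.80·91.40
→ Cₑ = (61.80·91.40 − 51.90·7.000) / 9.900 = 533.9 mg/L.

534 mg/L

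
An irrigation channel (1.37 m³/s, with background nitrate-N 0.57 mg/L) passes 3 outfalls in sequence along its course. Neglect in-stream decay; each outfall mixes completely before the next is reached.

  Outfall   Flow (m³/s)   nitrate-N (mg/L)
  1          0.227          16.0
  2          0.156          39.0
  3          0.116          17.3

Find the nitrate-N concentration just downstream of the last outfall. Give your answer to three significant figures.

6.69 mg/L

Outfall 1: combined Q = 1.597 m³/s; C = (1.370·0.5700 + 0.2270·16.00)/1.597 = 2.763 mg/L.
Outfall 2: combined Q = 1.753 m³/s; C = (1.597·2.763 + 0.1560·39.00)/1.753 = 5.988 mg/L.
Outfall 3: combined Q = 1.869 m³/s; C = (1.753·5.988 + 0.1160·17.30)/1.869 = 6.690 mg/L.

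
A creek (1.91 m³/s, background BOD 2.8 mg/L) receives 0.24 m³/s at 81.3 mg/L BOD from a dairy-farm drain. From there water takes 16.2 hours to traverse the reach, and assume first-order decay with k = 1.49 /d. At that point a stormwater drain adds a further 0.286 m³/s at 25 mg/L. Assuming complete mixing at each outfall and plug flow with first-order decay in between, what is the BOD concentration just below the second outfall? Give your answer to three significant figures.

6.67 mg/L

Conservation of mass: C = (1.910·2.800 + 0.2400·81.30) / 2.150 = 24.86/2.150 = 11.56 mg/L; combined flow 2.150 m³/s.
Applying C = C₀e^(−kt): 11.56 × 0.3658 = 4.229 mg/L.
Second outfall: C = (2.150·4.229 + 0.2860·25.00)/2.436 = 6.668 mg/L.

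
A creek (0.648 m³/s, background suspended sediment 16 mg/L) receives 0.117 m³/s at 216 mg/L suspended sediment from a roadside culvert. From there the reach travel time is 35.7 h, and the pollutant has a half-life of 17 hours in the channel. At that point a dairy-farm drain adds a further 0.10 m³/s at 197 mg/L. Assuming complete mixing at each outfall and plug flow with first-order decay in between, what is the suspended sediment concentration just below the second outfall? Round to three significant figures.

After mixing, C = (0.6480·16.00 + 0.1170·216.0) / 0.7650 = 35.64/0.7650 = 46.59 mg/L; combined flow 0.7650 m³/s.
Half-life 17 h → k = ln 2 / 17 = 0.04077 h⁻¹ = 0.9786 d⁻¹.
Decay over the reach: 46.59·exp(−kt) = 46.59·0.2333 = 10.87 mg/L.
At the second outfall, C = (0.7650·10.87 + 0.1000·197.0) / (0.7650 + 0.1000) = 32.39 mg/L.

32.4 mg/L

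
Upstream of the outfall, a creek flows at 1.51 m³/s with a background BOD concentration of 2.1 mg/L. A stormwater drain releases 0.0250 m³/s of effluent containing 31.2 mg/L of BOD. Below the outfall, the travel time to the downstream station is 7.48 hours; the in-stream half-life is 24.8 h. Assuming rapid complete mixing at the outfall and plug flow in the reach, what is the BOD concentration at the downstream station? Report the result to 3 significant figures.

2.09 mg/L

Conservation of mass: C = (1.510·2.100 + 0.02500·31.20) / 1.535 = 3.951/1.535 = 2.574 mg/L.
Half-life 24.8 h → k = ln 2 / 24.8 = 0.02795 h⁻¹ = 0.6708 d⁻¹.
Applying C = C₀e^(−kt): 2.574 × 0.8113 = 2.088 mg/L.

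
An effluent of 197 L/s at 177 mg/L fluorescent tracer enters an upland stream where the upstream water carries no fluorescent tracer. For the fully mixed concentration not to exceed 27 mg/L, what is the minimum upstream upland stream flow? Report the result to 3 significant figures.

Set C_mix = 27: (Q·0 + 197.0·177.0) / (Q + 197.0) = 27
→ Q = 197.0·(177.0 − 27)/(27 − 0) = 1094 L/s.

1090 L/s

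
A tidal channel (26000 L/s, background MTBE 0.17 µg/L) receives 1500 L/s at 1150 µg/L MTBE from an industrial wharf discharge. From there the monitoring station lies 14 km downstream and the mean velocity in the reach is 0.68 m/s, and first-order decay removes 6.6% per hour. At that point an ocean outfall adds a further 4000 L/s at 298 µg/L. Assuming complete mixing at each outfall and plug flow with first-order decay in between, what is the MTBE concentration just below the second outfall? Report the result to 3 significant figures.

Conservation of mass: C = (26000·0.1700 + 1500·1150) / 27500 = 1729000/27500 = 62.89 µg/L; combined flow 27500 L/s.
Travel time t = 14·1000 / 0.68 = 20590 s = 5.719 h.
6.6%/h lost → k = −ln(1 − 0.066) = 0.06828 h⁻¹.
After decay, C = 62.89 × e^(−kt) = 62.89 × 0.6767 = 42.56 µg/L.
Second outfall: C = (27500·42.56 + 4000·298.0)/31500 = 75.00 µg/L.

75.0 µg/L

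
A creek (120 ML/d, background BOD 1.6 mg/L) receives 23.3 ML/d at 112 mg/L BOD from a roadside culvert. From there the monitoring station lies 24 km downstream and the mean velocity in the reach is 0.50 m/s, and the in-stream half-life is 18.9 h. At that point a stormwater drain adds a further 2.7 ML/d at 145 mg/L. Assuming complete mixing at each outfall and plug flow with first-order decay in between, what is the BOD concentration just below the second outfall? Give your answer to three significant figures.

14.4 mg/L

Flow-weighted average: C = (120.0·1.600 + 23.30·112.0) / 143.3 = 2802/143.3 = 19.55 mg/L; combined flow 143.3 ML/d.
Travel time t = 24·1000 / 0.50 = 48000 s = 13.33 h.
Half-life 18.9 h → k = ln 2 / 18.9 = 0.03667 h⁻¹ = 0.8802 d⁻¹.
Decay over the reach: 19.55·exp(−kt) = 19.55·0.6132 = 11.99 mg/L.
At the second outfall, C = (143.3·11.99 + 2.700·145.0) / (143.3 + 2.700) = 14.45 mg/L.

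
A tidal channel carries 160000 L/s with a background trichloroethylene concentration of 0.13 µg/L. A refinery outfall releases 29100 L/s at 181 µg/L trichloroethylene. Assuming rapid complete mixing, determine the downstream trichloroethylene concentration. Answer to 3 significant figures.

Mixed concentration C = ΣQC/ΣQ = (160000·0.1300 + 29100·181.0) / 189100 = 5288000/189100 = 27.96 µg/L.

28.0 µg/L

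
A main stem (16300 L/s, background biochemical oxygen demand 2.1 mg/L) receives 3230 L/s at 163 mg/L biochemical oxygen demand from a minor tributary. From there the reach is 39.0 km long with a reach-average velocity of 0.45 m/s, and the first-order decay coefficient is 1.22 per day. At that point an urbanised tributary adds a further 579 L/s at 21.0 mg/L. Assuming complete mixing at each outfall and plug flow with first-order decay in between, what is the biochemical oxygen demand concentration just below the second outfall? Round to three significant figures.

Conservation of mass: C = (16300·2.100 + 3230·163.0) / 19530 = 560700/19530 = 28.71 mg/L; combined flow 19530 L/s.
Travel time t = 39.0·1000 / 0.45 = 86670 s = 24.07 h.
After decay, C = 28.71 × e^(−kt) = 28.71 × 0.2941 = 8.444 mg/L.
Second outfall: C = (19530·8.444 + 579.0·21.00)/20110 = 8.806 mg/L.

8.81 mg/L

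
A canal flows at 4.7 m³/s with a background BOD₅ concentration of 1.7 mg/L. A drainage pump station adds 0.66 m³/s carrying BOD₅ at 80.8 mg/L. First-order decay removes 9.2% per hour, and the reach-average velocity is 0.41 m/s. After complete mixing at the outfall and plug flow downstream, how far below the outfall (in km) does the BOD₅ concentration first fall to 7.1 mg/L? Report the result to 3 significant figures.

7.30 km

Conservation of mass: C = (4.700·1.700 + 0.6600·80.80) / 5.360 = 61.32/5.360 = 11.44 mg/L.
9.2%/h lost → k = −ln(1 − 0.092) = 0.09651 h⁻¹.
Set 11.44·exp(−k·t) = 7.1 → t = ln(11.44/7.1)/k = 17790 s = 4.943 h.
Distance = v·t = 0.41·17790 = 7295 m = 7.295 km.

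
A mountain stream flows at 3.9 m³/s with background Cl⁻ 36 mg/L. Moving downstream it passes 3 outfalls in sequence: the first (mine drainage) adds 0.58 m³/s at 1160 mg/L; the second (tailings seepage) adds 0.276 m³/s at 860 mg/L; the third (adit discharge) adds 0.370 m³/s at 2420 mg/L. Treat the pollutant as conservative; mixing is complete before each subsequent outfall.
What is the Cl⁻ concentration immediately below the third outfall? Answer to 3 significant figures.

Outfall 1: combined Q = 4.480 m³/s; C = (3.900·36.00 + 0.5800·1160)/4.480 = 181.5 mg/L.
Outfall 2: combined Q = 4.756 m³/s; C = (4.480·181.5 + 0.2760·860.0)/4.756 = 220.9 mg/L.
Outfall 3: combined Q = 5.126 m³/s; C = (4.756·220.9 + 0.3700·2420)/5.126 = 379.6 mg/L.

380 mg/L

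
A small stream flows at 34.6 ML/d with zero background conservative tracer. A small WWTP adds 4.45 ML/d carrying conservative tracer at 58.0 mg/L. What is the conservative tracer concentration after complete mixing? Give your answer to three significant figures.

Conservation of mass: C = (34.60·0 + 4.450·58.00) / 39.05 = 258.1/39.05 = 6.609 mg/L.

6.61 mg/L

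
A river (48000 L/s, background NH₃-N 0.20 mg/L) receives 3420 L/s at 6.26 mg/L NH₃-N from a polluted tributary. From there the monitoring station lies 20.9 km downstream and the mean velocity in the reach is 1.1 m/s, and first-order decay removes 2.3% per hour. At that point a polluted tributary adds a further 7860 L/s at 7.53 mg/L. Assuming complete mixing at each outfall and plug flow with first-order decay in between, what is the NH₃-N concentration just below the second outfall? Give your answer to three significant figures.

1.46 mg/L

After mixing, C = (48000·0.2000 + 3420·6.260) / 51420 = 31010/51420 = 0.6031 mg/L; combined flow 51420 L/s.
Travel time t = 20.9·1000 / 1.1 = 19000 s = 5.278 h.
2.3%/h lost → k = −ln(1 − 0.023) = 0.02327 h⁻¹.
First-order decay: C = 0.6031·exp(−k·t) = 0.6031·0.8844 = 0.5334 mg/L.
At the second outfall, C = (51420·0.5334 + 7860·7.530) / (51420 + 7860) = 1.461 mg/L.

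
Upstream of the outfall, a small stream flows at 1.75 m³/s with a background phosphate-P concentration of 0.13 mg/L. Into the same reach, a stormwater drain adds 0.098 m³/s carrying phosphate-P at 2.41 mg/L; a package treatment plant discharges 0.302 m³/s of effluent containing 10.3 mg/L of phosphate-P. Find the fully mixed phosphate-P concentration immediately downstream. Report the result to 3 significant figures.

1.66 mg/L

Flow-weighted average: C = (1.750·0.1300 + 0.09800·2.410 + 0.3020·10.30) / 2.150 = 3.574/2.150 = 1.662 mg/L.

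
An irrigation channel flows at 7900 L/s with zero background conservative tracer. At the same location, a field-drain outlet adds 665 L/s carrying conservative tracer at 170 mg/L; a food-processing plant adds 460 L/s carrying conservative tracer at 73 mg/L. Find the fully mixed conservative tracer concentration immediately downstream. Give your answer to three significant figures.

16.2 mg/L

Conservation of mass: C = (7900·0 + 665.0·170.0 + 460.0·73.00) / 9025 = 146600/9025 = 16.25 mg/L.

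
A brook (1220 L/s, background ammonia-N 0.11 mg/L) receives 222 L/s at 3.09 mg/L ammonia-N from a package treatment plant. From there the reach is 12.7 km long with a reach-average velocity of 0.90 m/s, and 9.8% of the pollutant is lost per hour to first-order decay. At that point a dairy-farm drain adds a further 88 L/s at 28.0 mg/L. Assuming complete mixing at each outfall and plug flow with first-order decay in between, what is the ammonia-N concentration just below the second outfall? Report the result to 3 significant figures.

Mass balance: C = (1220·0.1100 + 222.0·3.090) / 1442 = 820.2/1442 = 0.5688 mg/L; combined flow 1442 L/s.
Travel time t = 12.7·1000 / 0.90 = 14110 s = 3.920 h.
9.8%/h lost → k = −ln(1 − 0.098) = 0.1031 h⁻¹.
After decay, C = 0.5688 × e^(−kt) = 0.5688 × 0.6675 = 0.3796 mg/L.
At the second outfall, C = (1442·0.3796 + 88.00·28.00) / (1442 + 88.00) = 1.968 mg/L.

1.97 mg/L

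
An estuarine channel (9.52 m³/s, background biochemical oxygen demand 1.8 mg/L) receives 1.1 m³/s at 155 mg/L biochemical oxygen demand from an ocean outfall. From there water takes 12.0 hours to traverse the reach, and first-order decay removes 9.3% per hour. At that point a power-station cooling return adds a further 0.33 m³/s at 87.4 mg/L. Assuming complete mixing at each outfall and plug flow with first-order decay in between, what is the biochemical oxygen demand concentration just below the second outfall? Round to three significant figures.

After mixing, C = (9.520·1.800 + 1.100·155.0) / 10.62 = 187.6/10.62 = 17.67 mg/L; combined flow 10.62 m³/s.
9.3%/h lost → k = −ln(1 − 0.093) = 0.09761 h⁻¹.
Applying C = C₀e^(−kt): 17.67 × 0.3099 = 5.476 mg/L.
At the second outfall, C = (10.62·5.476 + 0.3300·87.40) / (10.62 + 0.3300) = 7.945 mg/L.

7.95 mg/L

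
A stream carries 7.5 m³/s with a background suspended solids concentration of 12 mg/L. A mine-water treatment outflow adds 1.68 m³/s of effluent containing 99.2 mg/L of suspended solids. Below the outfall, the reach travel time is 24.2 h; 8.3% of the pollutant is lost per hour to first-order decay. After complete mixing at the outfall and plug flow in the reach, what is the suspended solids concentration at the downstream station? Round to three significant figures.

3.43 mg/L

Flow-weighted average: C = (7.500·12.00 + 1.680·99.20) / 9.180 = 256.7/9.180 = 27.96 mg/L.
8.3%/h lost → k = −ln(1 − 0.083) = 0.08665 h⁻¹.
Decay over the reach: 27.96·exp(−kt) = 27.96·0.1228 = 3.434 mg/L.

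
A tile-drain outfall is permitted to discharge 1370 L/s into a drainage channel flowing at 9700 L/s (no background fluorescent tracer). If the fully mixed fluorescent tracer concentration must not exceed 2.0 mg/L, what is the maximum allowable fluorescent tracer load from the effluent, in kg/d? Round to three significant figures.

1910 kg/d

Mass balance at the limit: 9700·0 + 1370·Cₑ = 11070·2.0 → Cₑ = 16.16 mg/L.
1370 L/s = 1.370 m³/s. Load = 1.370 m³/s × 16.16 g/m³ × 86 400 s/d = 1913 kg/d.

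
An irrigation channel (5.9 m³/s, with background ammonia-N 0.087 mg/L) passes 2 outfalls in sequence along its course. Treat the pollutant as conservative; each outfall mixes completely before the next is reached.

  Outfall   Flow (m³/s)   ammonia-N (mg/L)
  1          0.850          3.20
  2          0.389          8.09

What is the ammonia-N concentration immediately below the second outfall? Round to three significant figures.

Below outfall 1: Q → 6.750 m³/s, C = (5.900·0.08700 + 0.8500·3.200)/6.750 = 0.4790 mg/L.
Below outfall 2: Q → 7.139 m³/s, C = (6.750·0.4790 + 0.3890·8.090)/7.139 = 0.8937 mg/L.

0.894 mg/L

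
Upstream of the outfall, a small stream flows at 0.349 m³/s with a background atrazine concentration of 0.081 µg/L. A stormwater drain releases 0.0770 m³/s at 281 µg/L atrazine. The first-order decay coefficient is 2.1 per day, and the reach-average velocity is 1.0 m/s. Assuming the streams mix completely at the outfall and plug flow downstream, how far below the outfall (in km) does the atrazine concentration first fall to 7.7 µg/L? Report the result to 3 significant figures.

Mixed concentration C = ΣQC/ΣQ = (0.3490·0.08100 + 0.07700·281.0) / 0.4260 = 21.67/0.4260 = 50.86 µg/L.
Set 50.86·exp(−k·t) = 7.7 → t = ln(50.86/7.7)/k = 77670 s = 21.57 h.
Distance = v·t = 1.0·77670 = 77670 m = 77.67 km.

77.7 km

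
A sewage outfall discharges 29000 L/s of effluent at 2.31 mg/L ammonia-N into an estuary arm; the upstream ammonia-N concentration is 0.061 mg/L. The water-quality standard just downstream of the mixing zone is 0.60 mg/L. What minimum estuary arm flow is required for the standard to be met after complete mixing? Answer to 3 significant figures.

Set C_mix = 0.60: (Q·0.06100 + 29000·2.310) / (Q + 29000) = 0.60
→ Q = 29000·(2.310 − 0.60)/(0.60 − 0.06100) = 92000 L/s.

92000 L/s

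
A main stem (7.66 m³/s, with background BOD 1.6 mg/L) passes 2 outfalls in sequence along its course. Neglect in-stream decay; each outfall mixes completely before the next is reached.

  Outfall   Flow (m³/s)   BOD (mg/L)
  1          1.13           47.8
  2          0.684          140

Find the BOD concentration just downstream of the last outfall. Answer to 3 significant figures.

After outfall 1: Q = 7.660 + 1.130 = 8.790 m³/s; C = (7.660·1.600 + 1.130·47.80)/8.790 = 7.539 mg/L.
After outfall 2: Q = 8.790 + 0.6840 = 9.474 m³/s; C = (8.790·7.539 + 0.6840·140.0)/9.474 = 17.10 mg/L.

17.1 mg/L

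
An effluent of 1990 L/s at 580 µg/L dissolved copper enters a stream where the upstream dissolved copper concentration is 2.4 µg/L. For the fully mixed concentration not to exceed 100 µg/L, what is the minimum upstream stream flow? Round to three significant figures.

9790 L/s

Set C_mix = 100: (Q·2.400 + 1990·580.0) / (Q + 1990) = 100
→ Q = 1990·(580.0 − 100)/(100 − 2.400) = 9787 L/s.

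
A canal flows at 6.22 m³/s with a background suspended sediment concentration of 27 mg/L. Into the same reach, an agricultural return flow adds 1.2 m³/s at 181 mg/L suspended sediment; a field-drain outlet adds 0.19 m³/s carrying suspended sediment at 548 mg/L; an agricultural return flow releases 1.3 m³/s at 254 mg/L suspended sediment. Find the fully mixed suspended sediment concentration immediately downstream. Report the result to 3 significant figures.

92.0 mg/L

Mass balance: C = (6.220·27.00 + 1.200·181.0 + 0.1900·548.0 + 1.300·254.0) / 8.910 = 819.5/8.910 = 91.97 mg/L.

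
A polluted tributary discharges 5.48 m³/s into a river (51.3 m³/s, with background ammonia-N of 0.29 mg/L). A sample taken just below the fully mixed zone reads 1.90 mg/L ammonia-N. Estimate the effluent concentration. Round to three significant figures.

17.0 mg/L

Mass balance: 51.30·0.2900 + 5.480·Cₑ = 56.78·1.900
→ Cₑ = (56.78·1.900 − 51.30·0.2900) / 5.480 = 16.97 mg/L.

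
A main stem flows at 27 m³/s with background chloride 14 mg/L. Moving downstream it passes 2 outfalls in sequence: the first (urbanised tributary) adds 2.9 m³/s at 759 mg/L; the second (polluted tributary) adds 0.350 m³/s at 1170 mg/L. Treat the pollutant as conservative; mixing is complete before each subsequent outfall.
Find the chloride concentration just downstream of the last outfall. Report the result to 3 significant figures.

98.8 mg/L

After outfall 1: Q = 27.00 + 2.900 = 29.90 m³/s; C = (27.00·14.00 + 2.900·759.0)/29.90 = 86.26 mg/L.
After outfall 2: Q = 29.90 + 0.3500 = 30.25 m³/s; C = (29.90·86.26 + 0.3500·1170)/30.25 = 98.80 mg/L.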